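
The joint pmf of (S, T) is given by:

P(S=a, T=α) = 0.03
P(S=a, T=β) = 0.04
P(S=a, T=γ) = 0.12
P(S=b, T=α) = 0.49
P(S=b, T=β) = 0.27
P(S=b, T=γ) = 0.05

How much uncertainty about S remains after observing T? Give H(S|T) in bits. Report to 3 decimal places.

0.486 bits

Marginals: p(S) = (0.1900, 0.8100), p(T) = (0.5200, 0.3100, 0.1700).
H(S|T) = Σ p(T) · H(S|T=·).
  T=α: p=0.5200, H(S|T=α) = 0.3182
  T=β: p=0.3100, H(S|T=β) = 0.5548
  T=γ: p=0.1700, H(S|T=γ) = 0.8740
Weighted sum = 0.486 bits.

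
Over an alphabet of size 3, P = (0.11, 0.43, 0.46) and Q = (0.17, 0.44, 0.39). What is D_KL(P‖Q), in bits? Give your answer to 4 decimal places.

0.0262 bits

D(P‖Q) = Σ p·log₂(p/q).
  0.11·log₂(0.11/0.17) = -0.06908
  0.43·log₂(0.43/0.44) = -0.01426
  0.46·log₂(0.46/0.39) = 0.10955
D(P‖Q) = 0.0262 bits.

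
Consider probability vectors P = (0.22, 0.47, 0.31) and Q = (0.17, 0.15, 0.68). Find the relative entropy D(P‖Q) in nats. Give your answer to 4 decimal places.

0.3500 nats

D(P‖Q) = Σ p·ln(p/q).
  0.22·ln(0.22/0.17) = 0.05672
  0.47·ln(0.47/0.15) = 0.53679
  0.31·ln(0.31/0.68) = -0.24351
D(P‖Q) = 0.3500 nats.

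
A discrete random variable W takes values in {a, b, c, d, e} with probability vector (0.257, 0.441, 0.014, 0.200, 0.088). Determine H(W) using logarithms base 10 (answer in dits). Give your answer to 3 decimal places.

H(W) = −Σ p·log₁₀ p.
  −(0.257)·log₁₀(0.257) = 0.1516
  −(0.441)·log₁₀(0.441) = 0.1568
  −(0.014)·log₁₀(0.014) = 0.0260
  −(0.200)·log₁₀(0.200) = 0.1398
  −(0.088)·log₁₀(0.088) = 0.0929
Sum: 0.1516 + 0.1568 + 0.0260 + 0.1398 + 0.0929 = 0.567 dits.

0.567 dits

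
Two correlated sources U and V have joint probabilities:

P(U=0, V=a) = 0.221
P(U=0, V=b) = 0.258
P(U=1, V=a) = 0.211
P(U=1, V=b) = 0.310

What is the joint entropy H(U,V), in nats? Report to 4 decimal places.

H(U,V) = −Σ p(x,y)·ln p(x,y) over all 4 cells.
  cell (0,a): −0.221·ln0.221 = 0.33362
  cell (0,b): −0.258·ln0.258 = 0.34954
  cell (1,a): −0.211·ln0.211 = 0.32829
  cell (1,b): −0.310·ln0.310 = 0.36307
Sum = 1.3745 nats.

1.3745 nats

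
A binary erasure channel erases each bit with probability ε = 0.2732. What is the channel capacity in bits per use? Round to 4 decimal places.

0.7268 bits

Binary erasure channel: capacity C = 1 − ε.
C = 1 − 0.2732 = 0.7268 bits per channel use.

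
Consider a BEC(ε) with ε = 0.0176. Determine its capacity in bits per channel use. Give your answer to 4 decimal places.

Binary erasure channel: capacity C = 1 − ε.
C = 1 − 0.0176 = 0.9824 bits per channel use.

0.9824 bits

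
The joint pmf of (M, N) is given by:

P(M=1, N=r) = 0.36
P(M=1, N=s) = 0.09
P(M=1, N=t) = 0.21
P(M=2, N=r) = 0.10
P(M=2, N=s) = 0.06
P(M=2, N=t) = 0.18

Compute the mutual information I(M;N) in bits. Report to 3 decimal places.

0.043 bits

Marginals: p(M) = (0.6600, 0.3400), p(N) = (0.4600, 0.1500, 0.3900).
I(M;N) = Σ p(x,y)·log₂[p(x,y)/(p(x)p(y))].
  (1,r): 0.36·log₂(1.1858) = 0.0885
  (1,s): 0.09·log₂(0.9091) = -0.0124
  (1,t): 0.21·log₂(0.8159) = -0.0617
  (2,r): 0.10·log₂(0.6394) = -0.0645
  (2,s): 0.06·log₂(1.1765) = 0.0141
  (2,t): 0.18·log₂(1.3575) = 0.0794
Sum = 0.043 bits.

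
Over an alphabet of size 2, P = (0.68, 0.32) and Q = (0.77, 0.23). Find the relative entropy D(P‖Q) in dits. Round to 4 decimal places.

0.0092 dits

D(P‖Q) = Σ p·log₁₀(p/q).
  0.68·log₁₀(0.68/0.77) = -0.03671
  0.32·log₁₀(0.32/0.23) = 0.04590
D(P‖Q) = 0.0092 dits.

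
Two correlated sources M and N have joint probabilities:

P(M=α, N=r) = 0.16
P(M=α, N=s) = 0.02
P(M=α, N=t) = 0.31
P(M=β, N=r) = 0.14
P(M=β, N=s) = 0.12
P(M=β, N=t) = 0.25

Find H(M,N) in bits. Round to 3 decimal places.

2.324 bits

H(M,N) = −Σ p(x,y)·log₂ p(x,y) over all 6 cells.
  cell (α,r): −0.16·log₂0.16 = 0.4230
  cell (α,s): −0.02·log₂0.02 = 0.1129
  cell (α,t): −0.31·log₂0.31 = 0.5238
  cell (β,r): −0.14·log₂0.14 = 0.3971
  cell (β,s): −0.12·log₂0.12 = 0.3671
  cell (β,t): −0.25·log₂0.25 = 0.5000
Sum = 2.324 bits.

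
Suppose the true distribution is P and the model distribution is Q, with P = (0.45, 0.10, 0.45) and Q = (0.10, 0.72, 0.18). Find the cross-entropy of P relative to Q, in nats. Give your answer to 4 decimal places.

1.8407 nats

H(P,Q) = −Σ p·ln q.
  −0.45·ln(0.10) = 1.03616
  −0.10·ln(0.72) = 0.03285
  −0.45·ln(0.18) = 0.77166
H(P,Q) = 1.8407 nats.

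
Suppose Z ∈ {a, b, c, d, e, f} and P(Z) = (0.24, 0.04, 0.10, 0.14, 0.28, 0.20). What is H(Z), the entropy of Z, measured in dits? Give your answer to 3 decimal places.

0.719 dits

H(Z) = −Σ p·log₁₀ p.
  −(0.24)·log₁₀(0.24) = 0.1487
  −(0.04)·log₁₀(0.04) = 0.0559
  −(0.10)·log₁₀(0.10) = 0.1000
  −(0.14)·log₁₀(0.14) = 0.1195
  −(0.28)·log₁₀(0.28) = 0.1548
  −(0.20)·log₁₀(0.20) = 0.1398
Sum: 0.1487 + 0.0559 + 0.1000 + 0.1195 + 0.1548 + 0.1398 = 0.719 dits.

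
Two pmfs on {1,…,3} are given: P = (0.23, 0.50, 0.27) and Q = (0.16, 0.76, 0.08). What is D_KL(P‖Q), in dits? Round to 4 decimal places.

0.0880 dits

D(P‖Q) = Σ p·log₁₀(p/q).
  0.23·log₁₀(0.23/0.16) = 0.03625
  0.50·log₁₀(0.50/0.76) = -0.09092
  0.27·log₁₀(0.27/0.08) = 0.14263
D(P‖Q) = 0.0880 dits.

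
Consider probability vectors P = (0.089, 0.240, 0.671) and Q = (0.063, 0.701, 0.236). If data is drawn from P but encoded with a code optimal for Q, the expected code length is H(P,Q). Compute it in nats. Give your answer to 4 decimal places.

1.3002 nats

H(P,Q) = −Σ p·ln q.
  −0.089·ln(0.063) = 0.24605
  −0.240·ln(0.701) = 0.08526
  −0.671·ln(0.236) = 0.96887
H(P,Q) = 1.3002 nats.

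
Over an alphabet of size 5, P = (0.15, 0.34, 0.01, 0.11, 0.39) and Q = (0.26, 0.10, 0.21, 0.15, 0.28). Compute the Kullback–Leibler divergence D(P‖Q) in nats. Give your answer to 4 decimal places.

D(P‖Q) = Σ p·ln(p/q).
  0.15·ln(0.15/0.26) = -0.08251
  0.34·ln(0.34/0.10) = 0.41608
  0.01·ln(0.01/0.21) = -0.03045
  0.11·ln(0.11/0.15) = -0.03412
  0.39·ln(0.39/0.28) = 0.12923
D(P‖Q) = 0.3982 nats.

0.3982 nats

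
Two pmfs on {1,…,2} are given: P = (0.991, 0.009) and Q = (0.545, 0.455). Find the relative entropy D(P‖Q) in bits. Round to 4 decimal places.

D(P‖Q) = Σ p·log₂(p/q).
  0.991·log₂(0.991/0.545) = 0.85487
  0.009·log₂(0.009/0.455) = -0.05094
D(P‖Q) = 0.8039 bits.

0.8039 bits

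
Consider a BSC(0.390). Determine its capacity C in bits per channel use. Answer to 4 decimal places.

Binary symmetric channel: C = 1 − h₂(ε) where h₂ is the binary entropy function.
h₂(0.390) = −0.390·log₂0.390 − 0.610·log₂0.610 = 0.9648.
C = 1 − 0.9648 = 0.0352 bits per channel use.

0.0352 bits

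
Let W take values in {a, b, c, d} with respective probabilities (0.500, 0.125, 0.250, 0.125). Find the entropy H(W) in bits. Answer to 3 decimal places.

1.750 bits

H(W) = −Σ p·log₂ p.
  −(0.500)·log₂(0.500) = 0.5000
  −(0.125)·log₂(0.125) = 0.3750
  −(0.250)·log₂(0.250) = 0.5000
  −(0.125)·log₂(0.125) = 0.3750
Sum: 0.5000 + 0.3750 + 0.5000 + 0.3750 = 1.750 bits.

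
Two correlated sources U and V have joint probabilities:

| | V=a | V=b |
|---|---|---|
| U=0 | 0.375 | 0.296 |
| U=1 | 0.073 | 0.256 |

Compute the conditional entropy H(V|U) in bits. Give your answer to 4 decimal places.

0.9155 bits

Chain rule: H(V|U) = H(U,V) − H(U).
Marginals: p(U) = (0.6710, 0.3290), p(V) = (0.4480, 0.5520).
H(U,V) = 1.8294 bits; H(U) = 0.9139 bits.
H(V|U) = 1.8294 − 0.9139 = 0.9155 bits.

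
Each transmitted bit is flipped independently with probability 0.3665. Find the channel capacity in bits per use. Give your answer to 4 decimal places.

0.0521 bits

Binary symmetric channel: C = 1 − h₂(ε) where h₂ is the binary entropy function.
h₂(0.3665) = −0.3665·log₂0.3665 − 0.6335·log₂0.6335 = 0.9479.
C = 1 − 0.9479 = 0.0521 bits per channel use.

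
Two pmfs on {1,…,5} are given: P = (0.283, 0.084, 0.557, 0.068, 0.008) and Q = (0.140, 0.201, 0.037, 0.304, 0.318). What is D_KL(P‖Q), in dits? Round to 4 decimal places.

0.6536 dits

D(P‖Q) = Σ p·log₁₀(p/q).
  0.283·log₁₀(0.283/0.140) = 0.08650
  0.084·log₁₀(0.084/0.201) = -0.03183
  0.557·log₁₀(0.557/0.037) = 0.65595
  0.068·log₁₀(0.068/0.304) = -0.04422
  0.008·log₁₀(0.008/0.318) = -0.01279
D(P‖Q) = 0.6536 dits.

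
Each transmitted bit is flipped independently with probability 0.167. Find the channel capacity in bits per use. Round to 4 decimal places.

0.3492 bits

Binary symmetric channel: C = 1 − h₂(ε) where h₂ is the binary entropy function.
h₂(0.167) = −0.167·log₂0.167 − 0.833·log₂0.833 = 0.6508.
C = 1 − 0.6508 = 0.3492 bits per channel use.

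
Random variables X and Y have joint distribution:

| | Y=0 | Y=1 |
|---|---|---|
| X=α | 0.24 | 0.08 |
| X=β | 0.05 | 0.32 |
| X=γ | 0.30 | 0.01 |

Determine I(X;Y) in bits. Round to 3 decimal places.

0.442 bits

Marginals: p(X) = (0.3200, 0.3700, 0.3100), p(Y) = (0.5900, 0.4100).
I(X;Y) = H(X) + H(Y) − H(X,Y).
H(X) = 1.5806, H(Y) = 0.9765, H(X,Y) = 2.1153.
I(X;Y) = 1.5806 + 0.9765 − 2.1153 = 0.442 bits.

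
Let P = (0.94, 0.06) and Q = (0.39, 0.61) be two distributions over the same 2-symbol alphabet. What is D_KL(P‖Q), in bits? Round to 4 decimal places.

D(P‖Q) = Σ p·log₂(p/q).
  0.94·log₂(0.94/0.39) = 1.19304
  0.06·log₂(0.06/0.61) = -0.20075
D(P‖Q) = 0.9923 bits.

0.9923 bits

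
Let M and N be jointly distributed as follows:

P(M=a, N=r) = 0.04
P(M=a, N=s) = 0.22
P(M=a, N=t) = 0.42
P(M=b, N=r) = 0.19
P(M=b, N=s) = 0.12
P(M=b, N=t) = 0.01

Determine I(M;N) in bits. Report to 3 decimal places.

0.364 bits

Marginals: p(M) = (0.6800, 0.3200), p(N) = (0.2300, 0.3400, 0.4300).
I(M;N) = H(M) + H(N) − H(M,N).
H(M) = 0.9044, H(N) = 1.5404, H(M,N) = 2.0807.
I(M;N) = 0.9044 + 1.5404 − 2.0807 = 0.364 bits.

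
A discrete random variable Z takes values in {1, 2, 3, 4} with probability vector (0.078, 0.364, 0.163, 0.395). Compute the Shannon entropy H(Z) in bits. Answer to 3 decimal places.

1.774 bits

H(Z) = −Σ p·log₂ p.
  −(0.078)·log₂(0.078) = 0.2871
  −(0.364)·log₂(0.364) = 0.5307
  −(0.163)·log₂(0.163) = 0.4266
  −(0.395)·log₂(0.395) = 0.5293
Sum: 0.2871 + 0.5307 + 0.4266 + 0.5293 = 1.774 bits.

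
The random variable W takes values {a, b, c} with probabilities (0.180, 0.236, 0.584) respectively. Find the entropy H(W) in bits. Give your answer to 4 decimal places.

1.3901 bits

H(W) = −Σ p·log₂ p.
  −(0.180)·log₂(0.180) = 0.44531
  −(0.236)·log₂(0.236) = 0.49162
  −(0.584)·log₂(0.584) = 0.45316
Sum: 0.44531 + 0.49162 + 0.45316 = 1.3901 bits.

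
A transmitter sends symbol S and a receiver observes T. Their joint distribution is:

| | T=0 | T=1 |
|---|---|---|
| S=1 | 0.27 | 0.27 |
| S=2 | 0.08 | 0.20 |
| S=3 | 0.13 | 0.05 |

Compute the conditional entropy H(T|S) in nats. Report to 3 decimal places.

Marginals: p(S) = (0.5400, 0.2800, 0.1800), p(T) = (0.4800, 0.5200).
H(T|S) = Σ p(S) · H(T|S=·).
  S=1: p=0.5400, H(T|S=1) = 0.6931
  S=2: p=0.2800, H(T|S=2) = 0.5983
  S=3: p=0.1800, H(T|S=3) = 0.5908
Weighted sum = 0.648 nats.

0.648 nats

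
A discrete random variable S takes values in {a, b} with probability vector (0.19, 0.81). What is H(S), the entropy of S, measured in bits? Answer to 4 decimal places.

0.7015 bits

H(S) = −Σ p·log₂ p.
  −(0.19)·log₂(0.19) = 0.45523
  −(0.81)·log₂(0.81) = 0.24625
Sum: 0.45523 + 0.24625 = 0.7015 bits.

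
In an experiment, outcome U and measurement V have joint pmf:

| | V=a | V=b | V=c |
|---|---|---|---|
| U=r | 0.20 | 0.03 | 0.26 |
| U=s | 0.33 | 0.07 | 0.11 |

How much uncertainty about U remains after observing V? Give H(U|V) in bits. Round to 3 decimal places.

Marginals: p(U) = (0.4900, 0.5100), p(V) = (0.5300, 0.1000, 0.3700).
H(U|V) = Σ p(V) · H(U|V=·).
  V=a: p=0.5300, H(U|V=a) = 0.9562
  V=b: p=0.1000, H(U|V=b) = 0.8813
  V=c: p=0.3700, H(U|V=c) = 0.8780
Weighted sum = 0.920 bits.

0.920 bits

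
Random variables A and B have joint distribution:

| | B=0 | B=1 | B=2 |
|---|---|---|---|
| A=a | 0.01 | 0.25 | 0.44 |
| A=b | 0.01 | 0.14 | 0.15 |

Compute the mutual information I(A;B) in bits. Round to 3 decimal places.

0.011 bits

Marginals: p(A) = (0.7000, 0.3000), p(B) = (0.0200, 0.3900, 0.5900).
I(A;B) = Σ p(x,y)·log₂[p(x,y)/(p(x)p(y))].
  (a,0): 0.01·log₂(0.7143) = -0.0049
  (a,1): 0.25·log₂(0.9158) = -0.0317
  (a,2): 0.44·log₂(1.0654) = 0.0402
  (b,0): 0.01·log₂(1.6667) = 0.0074
  (b,1): 0.14·log₂(1.1966) = 0.0362
  (b,2): 0.15·log₂(0.8475) = -0.0358
Sum = 0.011 bits.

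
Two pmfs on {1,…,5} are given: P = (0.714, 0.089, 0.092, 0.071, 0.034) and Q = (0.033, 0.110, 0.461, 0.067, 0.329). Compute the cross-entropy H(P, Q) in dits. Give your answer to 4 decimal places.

H(P,Q) = −Σ p·log₁₀ q.
  −0.714·log₁₀(0.033) = 1.05778
  −0.089·log₁₀(0.110) = 0.08532
  −0.092·log₁₀(0.461) = 0.03094
  −0.071·log₁₀(0.067) = 0.08335
  −0.034·log₁₀(0.329) = 0.01642
H(P,Q) = 1.2738 dits.

1.2738 dits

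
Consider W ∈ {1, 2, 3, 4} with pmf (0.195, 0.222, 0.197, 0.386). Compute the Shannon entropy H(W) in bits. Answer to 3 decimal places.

H(W) = −Σ p·log₂ p.
  −(0.195)·log₂(0.195) = 0.4599
  −(0.222)·log₂(0.222) = 0.4820
  −(0.197)·log₂(0.197) = 0.4617
  −(0.386)·log₂(0.386) = 0.5301
Sum: 0.4599 + 0.4820 + 0.4617 + 0.5301 = 1.934 bits.

1.934 bits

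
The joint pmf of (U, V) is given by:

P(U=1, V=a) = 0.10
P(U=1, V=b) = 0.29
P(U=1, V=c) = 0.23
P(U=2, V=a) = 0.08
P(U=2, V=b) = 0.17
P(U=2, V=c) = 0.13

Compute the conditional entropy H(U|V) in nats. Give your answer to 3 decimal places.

0.662 nats

Chain rule: H(U|V) = H(U,V) − H(V).
Marginals: p(U) = (0.6200, 0.3800), p(V) = (0.1800, 0.4600, 0.3600).
H(U,V) = 1.6958 nats; H(V) = 1.0337 nats.
H(U|V) = 1.6958 − 1.0337 = 0.662 nats.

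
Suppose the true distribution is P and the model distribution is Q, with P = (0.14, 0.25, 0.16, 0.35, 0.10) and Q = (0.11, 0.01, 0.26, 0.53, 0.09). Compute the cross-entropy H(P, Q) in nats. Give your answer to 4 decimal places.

H(P,Q) = −Σ p·ln q.
  −0.14·ln(0.11) = 0.30902
  −0.25·ln(0.01) = 1.15129
  −0.16·ln(0.26) = 0.21553
  −0.35·ln(0.53) = 0.22221
  −0.10·ln(0.09) = 0.24079
H(P,Q) = 2.1388 nats.

2.1388 nats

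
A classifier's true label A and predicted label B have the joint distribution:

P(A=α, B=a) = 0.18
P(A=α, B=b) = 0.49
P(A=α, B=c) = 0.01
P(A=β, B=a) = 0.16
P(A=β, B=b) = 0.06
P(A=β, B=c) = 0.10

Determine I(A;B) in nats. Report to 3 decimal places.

Marginals: p(A) = (0.6800, 0.3200), p(B) = (0.3400, 0.5500, 0.1100).
I(A;B) = H(A) + H(B) − H(A,B).
H(A) = 0.6269, H(B) = 0.9384, H(A,B) = 1.3965.
I(A;B) = 0.6269 + 0.9384 − 1.3965 = 0.169 nats.

0.169 nats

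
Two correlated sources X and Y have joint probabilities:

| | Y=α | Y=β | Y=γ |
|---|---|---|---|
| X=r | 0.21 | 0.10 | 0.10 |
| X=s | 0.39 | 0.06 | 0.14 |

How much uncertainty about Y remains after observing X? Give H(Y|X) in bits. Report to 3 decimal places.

1.331 bits

Marginals: p(X) = (0.4100, 0.5900), p(Y) = (0.6000, 0.1600, 0.2400).
H(Y|X) = Σ p(X) · H(Y|X=·).
  X=r: p=0.4100, H(Y|X=r) = 1.4874
  X=s: p=0.5900, H(Y|X=s) = 1.2226
Weighted sum = 1.331 bits.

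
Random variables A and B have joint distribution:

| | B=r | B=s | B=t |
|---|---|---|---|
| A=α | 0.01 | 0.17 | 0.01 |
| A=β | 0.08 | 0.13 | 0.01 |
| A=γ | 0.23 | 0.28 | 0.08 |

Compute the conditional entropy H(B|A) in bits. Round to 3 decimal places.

Chain rule: H(B|A) = H(A,B) − H(A).
Marginals: p(A) = (0.1900, 0.2200, 0.5900), p(B) = (0.3200, 0.5800, 0.1000).
H(A,B) = 2.6015 bits; H(A) = 1.3849 bits.
H(B|A) = 2.6015 − 1.3849 = 1.217 bits.

1.217 bits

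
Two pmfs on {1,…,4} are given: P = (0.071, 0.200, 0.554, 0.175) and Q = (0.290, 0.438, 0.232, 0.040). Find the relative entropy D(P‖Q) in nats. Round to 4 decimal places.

D(P‖Q) = Σ p·ln(p/q).
  0.071·ln(0.071/0.290) = -0.09991
  0.200·ln(0.200/0.438) = -0.15678
  0.554·ln(0.554/0.232) = 0.48222
  0.175·ln(0.175/0.040) = 0.25828
D(P‖Q) = 0.4838 nats.

0.4838 nats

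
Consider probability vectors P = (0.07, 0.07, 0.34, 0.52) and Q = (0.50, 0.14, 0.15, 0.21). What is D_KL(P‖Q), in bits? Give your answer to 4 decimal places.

0.8131 bits

D(P‖Q) = Σ p·log₂(p/q).
  0.07·log₂(0.07/0.50) = -0.19856
  0.07·log₂(0.07/0.14) = -0.07000
  0.34·log₂(0.34/0.15) = 0.40139
  0.52·log₂(0.52/0.21) = 0.68022
D(P‖Q) = 0.8131 bits.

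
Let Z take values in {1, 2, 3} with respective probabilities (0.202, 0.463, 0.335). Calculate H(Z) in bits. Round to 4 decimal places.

H(Z) = −Σ p·log₂ p.
  −(0.202)·log₂(0.202) = 0.46613
  −(0.463)·log₂(0.463) = 0.51435
  −(0.335)·log₂(0.335) = 0.52855
Sum: 0.46613 + 0.51435 + 0.52855 = 1.5090 bits.

1.5090 bits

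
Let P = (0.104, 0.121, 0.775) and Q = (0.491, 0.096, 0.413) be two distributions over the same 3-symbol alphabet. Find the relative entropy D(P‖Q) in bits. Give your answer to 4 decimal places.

D(P‖Q) = Σ p·log₂(p/q).
  0.104·log₂(0.104/0.491) = -0.23287
  0.121·log₂(0.121/0.096) = 0.04040
  0.775·log₂(0.775/0.413) = 0.70374
D(P‖Q) = 0.5113 bits.

0.5113 bits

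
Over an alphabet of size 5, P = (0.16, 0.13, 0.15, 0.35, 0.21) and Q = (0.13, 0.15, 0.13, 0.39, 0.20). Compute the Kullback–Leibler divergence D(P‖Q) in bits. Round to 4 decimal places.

0.0122 bits

D(P‖Q) = Σ p·log₂(p/q).
  0.16·log₂(0.16/0.13) = 0.04793
  0.13·log₂(0.13/0.15) = -0.02684
  0.15·log₂(0.15/0.13) = 0.03097
  0.35·log₂(0.35/0.39) = -0.05464
  0.21·log₂(0.21/0.20) = 0.01478
D(P‖Q) = 0.0122 bits.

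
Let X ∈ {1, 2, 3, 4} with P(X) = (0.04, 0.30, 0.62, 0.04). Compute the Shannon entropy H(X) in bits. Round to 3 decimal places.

1.320 bits

H(X) = −Σ p·log₂ p.
  −(0.04)·log₂(0.04) = 0.1858
  −(0.30)·log₂(0.30) = 0.5211
  −(0.62)·log₂(0.62) = 0.4276
  −(0.04)·log₂(0.04) = 0.1858
Sum: 0.1858 + 0.5211 + 0.4276 + 0.1858 = 1.320 bits.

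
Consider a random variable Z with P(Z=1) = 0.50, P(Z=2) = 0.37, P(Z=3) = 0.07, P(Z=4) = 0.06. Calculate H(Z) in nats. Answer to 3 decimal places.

1.069 nats

H(Z) = −Σ p·ln p.
  −(0.50)·ln(0.50) = 0.3466
  −(0.37)·ln(0.37) = 0.3679
  −(0.07)·ln(0.07) = 0.1861
  −(0.06)·ln(0.06) = 0.1688
Sum: 0.3466 + 0.3679 + 0.1861 + 0.1688 = 1.069 nats.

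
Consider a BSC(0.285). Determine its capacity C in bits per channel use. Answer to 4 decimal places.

0.1378 bits

Binary symmetric channel: C = 1 − h₂(ε) where h₂ is the binary entropy function.
h₂(0.285) = −0.285·log₂0.285 − 0.715·log₂0.715 = 0.8622.
C = 1 − 0.8622 = 0.1378 bits per channel use.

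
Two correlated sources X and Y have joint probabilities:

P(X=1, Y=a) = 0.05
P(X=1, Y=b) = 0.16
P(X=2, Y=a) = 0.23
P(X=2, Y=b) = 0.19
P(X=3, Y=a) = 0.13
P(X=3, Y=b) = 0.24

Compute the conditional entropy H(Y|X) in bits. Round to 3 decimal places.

Chain rule: H(Y|X) = H(X,Y) − H(X).
Marginals: p(X) = (0.2100, 0.4200, 0.3700), p(Y) = (0.4100, 0.5900).
H(X,Y) = 2.4588 bits; H(X) = 1.5292 bits.
H(Y|X) = 2.4588 − 1.5292 = 0.930 bits.

0.930 bits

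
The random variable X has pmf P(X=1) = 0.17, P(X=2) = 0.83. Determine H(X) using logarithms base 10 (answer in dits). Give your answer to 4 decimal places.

0.1980 dits

H(X) = −Σ p·log₁₀ p.
  −(0.17)·log₁₀(0.17) = 0.13082
  −(0.83)·log₁₀(0.83) = 0.06717
Sum: 0.13082 + 0.06717 = 0.1980 dits.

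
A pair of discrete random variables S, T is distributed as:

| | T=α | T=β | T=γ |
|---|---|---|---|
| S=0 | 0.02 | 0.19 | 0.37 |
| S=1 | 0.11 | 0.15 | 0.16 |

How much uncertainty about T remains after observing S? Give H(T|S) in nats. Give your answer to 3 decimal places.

0.902 nats

Marginals: p(S) = (0.5800, 0.4200), p(T) = (0.1300, 0.3400, 0.5300).
H(T|S) = Σ p(S) · H(T|S=·).
  S=0: p=0.5800, H(T|S=0) = 0.7685
  S=1: p=0.4200, H(T|S=1) = 1.0863
Weighted sum = 0.902 nats.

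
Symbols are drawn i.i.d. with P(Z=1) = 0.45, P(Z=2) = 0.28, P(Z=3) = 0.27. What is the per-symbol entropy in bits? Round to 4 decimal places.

H(Z) = −Σ p·log₂ p.
  −(0.45)·log₂(0.45) = 0.51840
  −(0.28)·log₂(0.28) = 0.51422
  −(0.27)·log₂(0.27) = 0.51002
Sum: 0.51840 + 0.51422 + 0.51002 = 1.5426 bits.

1.5426 bits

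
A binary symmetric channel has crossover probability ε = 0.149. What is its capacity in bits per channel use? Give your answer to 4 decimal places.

Binary symmetric channel: C = 1 − h₂(ε) where h₂ is the binary entropy function.
h₂(0.149) = −0.149·log₂0.149 − 0.851·log₂0.851 = 0.6073.
C = 1 − 0.6073 = 0.3927 bits per channel use.

0.3927 bits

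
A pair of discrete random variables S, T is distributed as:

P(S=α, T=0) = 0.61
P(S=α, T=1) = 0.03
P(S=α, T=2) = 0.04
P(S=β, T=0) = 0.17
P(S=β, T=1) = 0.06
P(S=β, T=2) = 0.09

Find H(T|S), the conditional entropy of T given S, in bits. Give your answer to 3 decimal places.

Chain rule: H(T|S) = H(S,T) − H(S).
Marginals: p(S) = (0.6800, 0.3200), p(T) = (0.7800, 0.0900, 0.1300).
H(S,T) = 1.7633 bits; H(S) = 0.9044 bits.
H(T|S) = 1.7633 − 0.9044 = 0.859 bits.

0.859 bits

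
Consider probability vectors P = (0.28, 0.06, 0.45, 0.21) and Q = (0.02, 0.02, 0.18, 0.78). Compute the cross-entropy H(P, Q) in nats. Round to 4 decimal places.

2.1539 nats

H(P,Q) = −Σ p·ln q.
  −0.28·ln(0.02) = 1.09537
  −0.06·ln(0.02) = 0.23472
  −0.45·ln(0.18) = 0.77166
  −0.21·ln(0.78) = 0.05218
H(P,Q) = 2.1539 nats.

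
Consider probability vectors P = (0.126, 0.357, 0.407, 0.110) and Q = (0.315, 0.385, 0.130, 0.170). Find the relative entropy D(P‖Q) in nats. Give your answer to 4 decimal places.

D(P‖Q) = Σ p·ln(p/q).
  0.126·ln(0.126/0.315) = -0.11545
  0.357·ln(0.357/0.385) = -0.02696
  0.407·ln(0.407/0.130) = 0.46450
  0.110·ln(0.110/0.170) = -0.04788
D(P‖Q) = 0.2742 nats.

0.2742 nats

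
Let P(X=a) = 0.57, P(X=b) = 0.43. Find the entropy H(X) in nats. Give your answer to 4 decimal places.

0.6833 nats

H(X) = −Σ p·ln p.
  −(0.57)·ln(0.57) = 0.32041
  −(0.43)·ln(0.43) = 0.36291
Sum: 0.32041 + 0.36291 = 0.6833 nats.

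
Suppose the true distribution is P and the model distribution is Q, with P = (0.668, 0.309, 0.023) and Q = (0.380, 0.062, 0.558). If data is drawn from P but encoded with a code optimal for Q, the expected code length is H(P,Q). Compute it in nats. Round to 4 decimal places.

H(P,Q) = −Σ p·ln q.
  −0.668·ln(0.380) = 0.64635
  −0.309·ln(0.062) = 0.85921
  −0.023·ln(0.558) = 0.01342
H(P,Q) = 1.5190 nats.

1.5190 nats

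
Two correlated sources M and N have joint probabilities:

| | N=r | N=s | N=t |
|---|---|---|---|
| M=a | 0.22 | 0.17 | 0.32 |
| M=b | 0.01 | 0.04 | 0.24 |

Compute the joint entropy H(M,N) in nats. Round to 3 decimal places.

H(M,N) = −Σ p(x,y)·ln p(x,y) over all 6 cells.
  cell (a,r): −0.22·ln0.22 = 0.3331
  cell (a,s): −0.17·ln0.17 = 0.3012
  cell (a,t): −0.32·ln0.32 = 0.3646
  cell (b,r): −0.01·ln0.01 = 0.0461
  cell (b,s): −0.04·ln0.04 = 0.1288
  cell (b,t): −0.24·ln0.24 = 0.3425
Sum = 1.516 nats.

1.516 nats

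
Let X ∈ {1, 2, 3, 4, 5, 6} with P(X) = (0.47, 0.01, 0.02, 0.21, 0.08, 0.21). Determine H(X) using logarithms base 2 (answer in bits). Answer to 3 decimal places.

H(X) = −Σ p·log₂ p.
  −(0.47)·log₂(0.47) = 0.5120
  −(0.01)·log₂(0.01) = 0.0664
  −(0.02)·log₂(0.02) = 0.1129
  −(0.21)·log₂(0.21) = 0.4728
  −(0.08)·log₂(0.08) = 0.2915
  −(0.21)·log₂(0.21) = 0.4728
Sum: 0.5120 + 0.0664 + 0.1129 + 0.4728 + 0.2915 + 0.4728 = 1.928 bits.

1.928 bits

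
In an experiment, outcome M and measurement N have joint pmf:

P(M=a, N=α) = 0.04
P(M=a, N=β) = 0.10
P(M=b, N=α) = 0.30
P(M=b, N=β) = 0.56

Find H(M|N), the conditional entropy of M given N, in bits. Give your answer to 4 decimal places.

Marginals: p(M) = (0.1400, 0.8600), p(N) = (0.3400, 0.6600).
H(M|N) = Σ p(N) · H(M|N=·).
  N=α: p=0.3400, H(M|N=α) = 0.5226
  N=β: p=0.6600, H(M|N=β) = 0.6136
Weighted sum = 0.5827 bits.

0.5827 bits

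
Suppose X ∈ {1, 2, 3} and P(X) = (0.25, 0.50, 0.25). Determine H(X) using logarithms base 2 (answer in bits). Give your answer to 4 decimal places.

1.5000 bits

H(X) = −Σ p·log₂ p.
  −(0.25)·log₂(0.25) = 0.50000
  −(0.50)·log₂(0.50) = 0.50000
  −(0.25)·log₂(0.25) = 0.50000
Sum: 0.50000 + 0.50000 + 0.50000 = 1.5000 bits.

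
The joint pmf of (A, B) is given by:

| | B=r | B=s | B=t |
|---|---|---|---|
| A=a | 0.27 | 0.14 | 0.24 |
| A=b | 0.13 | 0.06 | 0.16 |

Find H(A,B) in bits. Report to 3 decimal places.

2.450 bits

H(A,B) = −Σ p(x,y)·log₂ p(x,y) over all 6 cells.
  cell (a,r): −0.27·log₂0.27 = 0.5100
  cell (a,s): −0.14·log₂0.14 = 0.3971
  cell (a,t): −0.24·log₂0.24 = 0.4941
  cell (b,r): −0.13·log₂0.13 = 0.3826
  cell (b,s): −0.06·log₂0.06 = 0.2435
  cell (b,t): −0.16·log₂0.16 = 0.4230
Sum = 2.450 bits.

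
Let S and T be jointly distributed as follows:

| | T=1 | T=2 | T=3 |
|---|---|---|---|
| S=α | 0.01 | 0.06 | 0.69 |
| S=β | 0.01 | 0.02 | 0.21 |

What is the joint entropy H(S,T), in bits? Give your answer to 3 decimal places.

1.331 bits

H(S,T) = −Σ p(x,y)·log₂ p(x,y) over all 6 cells.
  cell (α,1): −0.01·log₂0.01 = 0.0664
  cell (α,2): −0.06·log₂0.06 = 0.2435
  cell (α,3): −0.69·log₂0.69 = 0.3694
  cell (β,1): −0.01·log₂0.01 = 0.0664
  cell (β,2): −0.02·log₂0.02 = 0.1129
  cell (β,3): −0.21·log₂0.21 = 0.4728
Sum = 1.331 bits.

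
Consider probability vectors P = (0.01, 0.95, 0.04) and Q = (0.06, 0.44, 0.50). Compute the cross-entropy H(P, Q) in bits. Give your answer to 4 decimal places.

1.2058 bits

H(P,Q) = −Σ p·log₂ q.
  −0.01·log₂(0.06) = 0.04059
  −0.95·log₂(0.44) = 1.12520
  −0.04·log₂(0.50) = 0.04000
H(P,Q) = 1.2058 bits.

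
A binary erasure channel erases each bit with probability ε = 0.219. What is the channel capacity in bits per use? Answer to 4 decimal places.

Binary erasure channel: capacity C = 1 − ε.
C = 1 − 0.219 = 0.7810 bits per channel use.

0.7810 bits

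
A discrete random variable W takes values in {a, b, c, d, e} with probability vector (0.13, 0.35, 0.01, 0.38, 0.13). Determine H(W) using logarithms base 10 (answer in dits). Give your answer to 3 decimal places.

0.570 dits

H(W) = −Σ p·log₁₀ p.
  −(0.13)·log₁₀(0.13) = 0.1152
  −(0.35)·log₁₀(0.35) = 0.1596
  −(0.01)·log₁₀(0.01) = 0.0200
  −(0.38)·log₁₀(0.38) = 0.1597
  −(0.13)·log₁₀(0.13) = 0.1152
Sum: 0.1152 + 0.1596 + 0.0200 + 0.1597 + 0.1152 = 0.570 dits.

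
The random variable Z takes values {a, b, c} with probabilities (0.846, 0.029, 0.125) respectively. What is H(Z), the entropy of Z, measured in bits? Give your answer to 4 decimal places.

H(Z) = −Σ p·log₂ p.
  −(0.846)·log₂(0.846) = 0.20411
  −(0.029)·log₂(0.029) = 0.14813
  −(0.125)·log₂(0.125) = 0.37500
Sum: 0.20411 + 0.14813 + 0.37500 = 0.7272 bits.

0.7272 bits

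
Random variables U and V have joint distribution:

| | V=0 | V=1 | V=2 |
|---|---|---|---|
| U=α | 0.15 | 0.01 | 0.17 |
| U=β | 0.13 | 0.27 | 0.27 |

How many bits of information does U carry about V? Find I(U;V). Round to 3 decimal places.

Marginals: p(U) = (0.3300, 0.6700), p(V) = (0.2800, 0.2800, 0.4400).
I(U;V) = Σ p(x,y)·log₂[p(x,y)/(p(x)p(y))].
  (α,0): 0.15·log₂(1.6234) = 0.1048
  (α,1): 0.01·log₂(0.1082) = -0.0321
  (α,2): 0.17·log₂(1.1708) = 0.0387
  (β,0): 0.13·log₂(0.6930) = -0.0688
  (β,1): 0.27·log₂(1.4392) = 0.1418
  (β,2): 0.27·log₂(0.9159) = -0.0342
Sum = 0.150 bits.

0.150 bits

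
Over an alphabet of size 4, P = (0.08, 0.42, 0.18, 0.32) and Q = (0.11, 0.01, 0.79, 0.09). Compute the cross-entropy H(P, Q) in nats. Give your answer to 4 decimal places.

2.9237 nats

H(P,Q) = −Σ p·ln q.
  −0.08·ln(0.11) = 0.17658
  −0.42·ln(0.01) = 1.93417
  −0.18·ln(0.79) = 0.04243
  −0.32·ln(0.09) = 0.77054
H(P,Q) = 2.9237 nats.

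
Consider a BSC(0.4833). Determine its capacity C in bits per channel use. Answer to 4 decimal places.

Binary symmetric channel: C = 1 − h₂(ε) where h₂ is the binary entropy function.
h₂(0.4833) = −0.4833·log₂0.4833 − 0.5167·log₂0.5167 = 0.9992.
C = 1 − 0.9992 = 0.0008 bits per channel use.

0.0008 bits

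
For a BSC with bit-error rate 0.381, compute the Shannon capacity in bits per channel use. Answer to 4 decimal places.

Binary symmetric channel: C = 1 − h₂(ε) where h₂ is the binary entropy function.
h₂(0.381) = −0.381·log₂0.381 − 0.619·log₂0.619 = 0.9587.
C = 1 − 0.9587 = 0.0413 bits per channel use.

0.0413 bits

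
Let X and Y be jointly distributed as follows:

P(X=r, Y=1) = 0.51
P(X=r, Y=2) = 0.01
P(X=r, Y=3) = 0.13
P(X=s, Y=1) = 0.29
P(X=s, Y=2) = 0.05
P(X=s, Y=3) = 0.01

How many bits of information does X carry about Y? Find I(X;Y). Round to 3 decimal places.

Marginals: p(X) = (0.6500, 0.3500), p(Y) = (0.8000, 0.0600, 0.1400).
I(X;Y) = H(X) + H(Y) − H(X,Y).
H(X) = 0.9341, H(Y) = 0.8982, H(X,Y) = 1.7450.
I(X;Y) = 0.9341 + 0.8982 − 1.7450 = 0.087 bits.

0.087 bits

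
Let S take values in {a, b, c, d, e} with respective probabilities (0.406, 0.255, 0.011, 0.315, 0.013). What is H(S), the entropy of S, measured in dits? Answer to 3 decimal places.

H(S) = −Σ p·log₁₀ p.
  −(0.406)·log₁₀(0.406) = 0.1589
  −(0.255)·log₁₀(0.255) = 0.1513
  −(0.011)·log₁₀(0.011) = 0.0215
  −(0.315)·log₁₀(0.315) = 0.1580
  −(0.013)·log₁₀(0.013) = 0.0245
Sum: 0.1589 + 0.1513 + 0.0215 + 0.1580 + 0.0245 = 0.514 dits.

0.514 dits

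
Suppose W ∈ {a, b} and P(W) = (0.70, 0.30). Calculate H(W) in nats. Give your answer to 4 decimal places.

H(W) = −Σ p·ln p.
  −(0.70)·ln(0.70) = 0.24967
  −(0.30)·ln(0.30) = 0.36119
Sum: 0.24967 + 0.36119 = 0.6109 nats.

0.6109 nats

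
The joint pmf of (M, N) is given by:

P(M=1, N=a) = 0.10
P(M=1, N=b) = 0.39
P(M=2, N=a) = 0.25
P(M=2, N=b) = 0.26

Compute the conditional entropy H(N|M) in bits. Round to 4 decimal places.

Chain rule: H(N|M) = H(M,N) − H(M).
Marginals: p(M) = (0.4900, 0.5100), p(N) = (0.3500, 0.6500).
H(M,N) = 1.8673 bits; H(M) = 0.9997 bits.
H(N|M) = 1.8673 − 0.9997 = 0.8676 bits.

0.8676 bits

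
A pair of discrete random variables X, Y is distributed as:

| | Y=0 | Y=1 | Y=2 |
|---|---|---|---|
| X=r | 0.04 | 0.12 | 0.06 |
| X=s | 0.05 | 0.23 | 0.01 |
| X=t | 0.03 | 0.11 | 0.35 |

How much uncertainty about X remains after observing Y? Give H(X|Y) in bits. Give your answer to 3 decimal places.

Marginals: p(X) = (0.2200, 0.2900, 0.4900), p(Y) = (0.1200, 0.4600, 0.4200).
H(X|Y) = Σ p(Y) · H(X|Y=·).
  Y=0: p=0.1200, H(X|Y=0) = 1.5546
  Y=1: p=0.4600, H(X|Y=1) = 1.4993
  Y=2: p=0.4200, H(X|Y=2) = 0.7486
Weighted sum = 1.191 bits.

1.191 bits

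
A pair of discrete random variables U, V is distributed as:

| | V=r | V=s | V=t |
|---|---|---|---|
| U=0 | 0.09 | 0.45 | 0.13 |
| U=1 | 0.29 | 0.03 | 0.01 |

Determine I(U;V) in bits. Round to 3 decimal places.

0.401 bits

Marginals: p(U) = (0.6700, 0.3300), p(V) = (0.3800, 0.4800, 0.1400).
I(U;V) = Σ p(x,y)·log₂[p(x,y)/(p(x)p(y))].
  (0,r): 0.09·log₂(0.3535) = -0.1350
  (0,s): 0.45·log₂(1.3993) = 0.2181
  (0,t): 0.13·log₂(1.3859) = 0.0612
  (1,r): 0.29·log₂(2.3126) = 0.3508
  (1,s): 0.03·log₂(0.1894) = -0.0720
  (1,t): 0.01·log₂(0.2165) = -0.0221
Sum = 0.401 bits.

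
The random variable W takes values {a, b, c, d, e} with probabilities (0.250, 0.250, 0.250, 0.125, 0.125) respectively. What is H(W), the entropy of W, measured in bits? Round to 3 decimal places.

2.250 bits

H(W) = −Σ p·log₂ p.
  −(0.250)·log₂(0.250) = 0.5000
  −(0.250)·log₂(0.250) = 0.5000
  −(0.250)·log₂(0.250) = 0.5000
  −(0.125)·log₂(0.125) = 0.3750
  −(0.125)·log₂(0.125) = 0.3750
Sum: 0.5000 + 0.5000 + 0.5000 + 0.3750 + 0.3750 = 2.250 bits.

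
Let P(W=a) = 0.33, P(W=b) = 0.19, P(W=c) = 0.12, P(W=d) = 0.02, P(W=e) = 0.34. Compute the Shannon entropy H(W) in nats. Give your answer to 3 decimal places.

1.381 nats

H(W) = −Σ p·ln p.
  −(0.33)·ln(0.33) = 0.3659
  −(0.19)·ln(0.19) = 0.3155
  −(0.12)·ln(0.12) = 0.2544
  −(0.02)·ln(0.02) = 0.0782
  −(0.34)·ln(0.34) = 0.3668
Sum: 0.3659 + 0.3155 + 0.2544 + 0.0782 + 0.3668 = 1.381 nats.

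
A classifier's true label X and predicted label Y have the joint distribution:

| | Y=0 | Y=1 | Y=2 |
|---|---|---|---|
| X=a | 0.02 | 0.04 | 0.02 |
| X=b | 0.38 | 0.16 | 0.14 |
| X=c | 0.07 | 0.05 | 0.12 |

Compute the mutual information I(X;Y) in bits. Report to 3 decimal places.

Marginals: p(X) = (0.0800, 0.6800, 0.2400), p(Y) = (0.4700, 0.2500, 0.2800).
I(X;Y) = H(X) + H(Y) − H(X,Y).
H(X) = 1.1640, H(Y) = 1.5262, H(X,Y) = 2.6138.
I(X;Y) = 1.1640 + 1.5262 − 2.6138 = 0.076 bits.

0.076 bits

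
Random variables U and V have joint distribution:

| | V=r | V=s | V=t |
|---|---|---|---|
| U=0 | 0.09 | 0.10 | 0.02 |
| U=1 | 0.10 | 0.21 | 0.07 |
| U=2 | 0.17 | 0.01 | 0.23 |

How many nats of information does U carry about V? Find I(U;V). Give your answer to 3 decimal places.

0.203 nats

Marginals: p(U) = (0.2100, 0.3800, 0.4100), p(V) = (0.3600, 0.3200, 0.3200).
I(U;V) = Σ p(x,y)·ln[p(x,y)/(p(x)p(y))].
  (0,r): 0.09·ln(1.1905) = 0.0157
  (0,s): 0.10·ln(1.4881) = 0.0397
  (0,t): 0.02·ln(0.2976) = -0.0242
  (1,r): 0.10·ln(0.7310) = -0.0313
  (1,s): 0.21·ln(1.7270) = 0.1147
  (1,t): 0.07·ln(0.5757) = -0.0387
  (2,r): 0.17·ln(1.1518) = 0.0240
  (2,s): 0.01·ln(0.0762) = -0.0257
  (2,t): 0.23·ln(1.7530) = 0.1291
Sum = 0.203 nats.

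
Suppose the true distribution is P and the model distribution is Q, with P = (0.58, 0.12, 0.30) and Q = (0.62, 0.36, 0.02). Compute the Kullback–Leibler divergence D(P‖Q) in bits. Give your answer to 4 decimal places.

D(P‖Q) = Σ p·log₂(p/q).
  0.58·log₂(0.58/0.62) = -0.05580
  0.12·log₂(0.12/0.36) = -0.19020
  0.30·log₂(0.30/0.02) = 1.17207
D(P‖Q) = 0.9261 bits.

0.9261 bits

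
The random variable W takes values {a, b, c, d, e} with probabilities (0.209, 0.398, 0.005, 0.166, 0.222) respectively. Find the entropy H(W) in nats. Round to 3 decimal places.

1.353 nats

H(W) = −Σ p·ln p.
  −(0.209)·ln(0.209) = 0.3272
  −(0.398)·ln(0.398) = 0.3667
  −(0.005)·ln(0.005) = 0.0265
  −(0.166)·ln(0.166) = 0.2981
  −(0.222)·ln(0.222) = 0.3341
Sum: 0.3272 + 0.3667 + 0.0265 + 0.2981 + 0.3341 = 1.353 nats.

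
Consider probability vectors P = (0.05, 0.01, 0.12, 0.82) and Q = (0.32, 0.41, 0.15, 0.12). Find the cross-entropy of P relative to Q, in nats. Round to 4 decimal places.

H(P,Q) = −Σ p·ln q.
  −0.05·ln(0.32) = 0.05697
  −0.01·ln(0.41) = 0.00892
  −0.12·ln(0.15) = 0.22765
  −0.82·ln(0.12) = 1.73862
H(P,Q) = 2.0322 nats.

2.0322 nats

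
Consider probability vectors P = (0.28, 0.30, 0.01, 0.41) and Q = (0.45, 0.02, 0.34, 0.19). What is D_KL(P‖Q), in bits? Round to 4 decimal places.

1.3845 bits

D(P‖Q) = Σ p·log₂(p/q).
  0.28·log₂(0.28/0.45) = -0.19166
  0.30·log₂(0.30/0.02) = 1.17207
  0.01·log₂(0.01/0.34) = -0.05087
  0.41·log₂(0.41/0.19) = 0.45495
D(P‖Q) = 1.3845 bits.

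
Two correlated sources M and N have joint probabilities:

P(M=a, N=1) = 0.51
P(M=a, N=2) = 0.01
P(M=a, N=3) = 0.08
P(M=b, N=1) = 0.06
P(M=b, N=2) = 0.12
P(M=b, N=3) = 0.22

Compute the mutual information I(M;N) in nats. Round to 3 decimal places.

0.272 nats

Marginals: p(M) = (0.6000, 0.4000), p(N) = (0.5700, 0.1300, 0.3000).
I(M;N) = Σ p(x,y)·ln[p(x,y)/(p(x)p(y))].
  (a,1): 0.51·ln(1.4912) = 0.2038
  (a,2): 0.01·ln(0.1282) = -0.0205
  (a,3): 0.08·ln(0.4444) = -0.0649
  (b,1): 0.06·ln(0.2632) = -0.0801
  (b,2): 0.12·ln(2.3077) = 0.1003
  (b,3): 0.22·ln(1.8333) = 0.1333
Sum = 0.272 nats.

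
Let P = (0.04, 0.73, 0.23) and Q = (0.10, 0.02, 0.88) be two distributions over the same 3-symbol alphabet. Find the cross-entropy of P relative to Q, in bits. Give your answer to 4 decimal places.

4.2953 bits

H(P,Q) = −Σ p·log₂ q.
  −0.04·log₂(0.10) = 0.13288
  −0.73·log₂(0.02) = 4.12002
  −0.23·log₂(0.88) = 0.04242
H(P,Q) = 4.2953 bits.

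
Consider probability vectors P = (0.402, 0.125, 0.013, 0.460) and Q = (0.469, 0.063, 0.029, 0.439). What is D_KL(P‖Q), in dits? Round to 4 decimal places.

D(P‖Q) = Σ p·log₁₀(p/q).
  0.402·log₁₀(0.402/0.469) = -0.02691
  0.125·log₁₀(0.125/0.063) = 0.03720
  0.013·log₁₀(0.013/0.029) = -0.00453
  0.460·log₁₀(0.460/0.439) = 0.00933
D(P‖Q) = 0.0151 dits.

0.0151 dits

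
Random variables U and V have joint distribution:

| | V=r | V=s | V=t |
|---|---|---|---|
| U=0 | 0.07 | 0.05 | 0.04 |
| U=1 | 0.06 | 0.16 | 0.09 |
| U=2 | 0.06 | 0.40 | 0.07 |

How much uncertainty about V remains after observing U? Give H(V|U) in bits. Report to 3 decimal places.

1.258 bits

Marginals: p(U) = (0.1600, 0.3100, 0.5300), p(V) = (0.1900, 0.6100, 0.2000).
H(V|U) = Σ p(U) · H(V|U=·).
  U=0: p=0.1600, H(V|U=0) = 1.5462
  U=1: p=0.3100, H(V|U=1) = 1.4691
  U=2: p=0.5300, H(V|U=2) = 1.0480
Weighted sum = 1.258 bits.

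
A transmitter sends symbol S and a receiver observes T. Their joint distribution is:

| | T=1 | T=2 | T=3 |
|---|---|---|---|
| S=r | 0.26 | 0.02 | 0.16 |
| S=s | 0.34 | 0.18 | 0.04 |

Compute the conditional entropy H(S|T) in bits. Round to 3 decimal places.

0.830 bits

Marginals: p(S) = (0.4400, 0.5600), p(T) = (0.6000, 0.2000, 0.2000).
H(S|T) = Σ p(T) · H(S|T=·).
  T=1: p=0.6000, H(S|T=1) = 0.9871
  T=2: p=0.2000, H(S|T=2) = 0.4690
  T=3: p=0.2000, H(S|T=3) = 0.7219
Weighted sum = 0.830 bits.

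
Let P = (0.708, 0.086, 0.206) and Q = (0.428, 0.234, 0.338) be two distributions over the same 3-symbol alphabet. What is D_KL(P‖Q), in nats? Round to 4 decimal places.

D(P‖Q) = Σ p·ln(p/q).
  0.708·ln(0.708/0.428) = 0.35635
  0.086·ln(0.086/0.234) = -0.08608
  0.206·ln(0.206/0.338) = -0.10200
D(P‖Q) = 0.1683 nats.

0.1683 nats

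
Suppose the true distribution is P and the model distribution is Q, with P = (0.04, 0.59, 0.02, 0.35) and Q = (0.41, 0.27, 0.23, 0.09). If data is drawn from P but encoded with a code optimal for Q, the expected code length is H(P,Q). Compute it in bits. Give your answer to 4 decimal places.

H(P,Q) = −Σ p·log₂ q.
  −0.04·log₂(0.41) = 0.05145
  −0.59·log₂(0.27) = 1.11449
  −0.02·log₂(0.23) = 0.04241
  −0.35·log₂(0.09) = 1.21588
H(P,Q) = 2.4242 bits.

2.4242 bits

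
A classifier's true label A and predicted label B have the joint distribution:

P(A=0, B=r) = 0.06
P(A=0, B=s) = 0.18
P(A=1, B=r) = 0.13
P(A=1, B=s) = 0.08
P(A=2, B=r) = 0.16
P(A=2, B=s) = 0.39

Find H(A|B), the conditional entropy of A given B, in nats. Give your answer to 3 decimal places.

Marginals: p(A) = (0.2400, 0.2100, 0.5500), p(B) = (0.3500, 0.6500).
H(A|B) = Σ p(B) · H(A|B=·).
  B=r: p=0.3500, H(A|B=r) = 1.0280
  B=s: p=0.6500, H(A|B=s) = 0.9199
Weighted sum = 0.958 nats.

0.958 nats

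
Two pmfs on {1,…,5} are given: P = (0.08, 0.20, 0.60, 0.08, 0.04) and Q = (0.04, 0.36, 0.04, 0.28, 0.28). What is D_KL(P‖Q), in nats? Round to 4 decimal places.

1.3847 nats

D(P‖Q) = Σ p·ln(p/q).
  0.08·ln(0.08/0.04) = 0.05545
  0.20·ln(0.20/0.36) = -0.11756
  0.60·ln(0.60/0.04) = 1.62483
  0.08·ln(0.08/0.28) = -0.10022
  0.04·ln(0.04/0.28) = -0.07784
D(P‖Q) = 1.3847 nats.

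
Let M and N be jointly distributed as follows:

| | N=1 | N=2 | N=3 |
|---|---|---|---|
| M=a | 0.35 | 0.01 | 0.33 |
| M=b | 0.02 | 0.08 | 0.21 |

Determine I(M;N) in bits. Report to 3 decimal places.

Marginals: p(M) = (0.6900, 0.3100), p(N) = (0.3700, 0.0900, 0.5400).
I(M;N) = Σ p(x,y)·log₂[p(x,y)/(p(x)p(y))].
  (a,1): 0.35·log₂(1.3709) = 0.1593
  (a,2): 0.01·log₂(0.1610) = -0.0263
  (a,3): 0.33·log₂(0.8857) = -0.0578
  (b,1): 0.02·log₂(0.1744) = -0.0504
  (b,2): 0.08·log₂(2.8674) = 0.1216
  (b,3): 0.21·log₂(1.2545) = 0.0687
Sum = 0.215 bits.

0.215 bits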